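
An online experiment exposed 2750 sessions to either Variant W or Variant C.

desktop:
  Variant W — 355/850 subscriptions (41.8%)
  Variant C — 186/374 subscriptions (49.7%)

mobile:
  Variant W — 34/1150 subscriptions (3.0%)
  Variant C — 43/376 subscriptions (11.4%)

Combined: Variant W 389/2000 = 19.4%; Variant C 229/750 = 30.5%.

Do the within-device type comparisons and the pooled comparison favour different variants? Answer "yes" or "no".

Within each device type level (desktop 41.8% vs 49.7%; mobile 3.0% vs 11.4%), Variant C has the higher rate every time. Pooled: 19.4% vs 30.5% — Variant C has the higher rate overall. They agree.

no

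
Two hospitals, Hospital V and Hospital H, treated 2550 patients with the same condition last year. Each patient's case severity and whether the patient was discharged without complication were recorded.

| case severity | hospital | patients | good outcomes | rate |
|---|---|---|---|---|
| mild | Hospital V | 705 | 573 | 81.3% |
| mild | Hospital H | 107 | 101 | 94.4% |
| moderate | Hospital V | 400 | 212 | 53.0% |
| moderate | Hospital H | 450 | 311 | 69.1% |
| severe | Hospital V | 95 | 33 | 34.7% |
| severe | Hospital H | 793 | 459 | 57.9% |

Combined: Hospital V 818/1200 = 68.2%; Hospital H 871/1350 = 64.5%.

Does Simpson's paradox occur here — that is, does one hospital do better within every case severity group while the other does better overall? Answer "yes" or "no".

Within each case severity level (mild 81.3% vs 94.4%; moderate 53.0% vs 69.1%; severe 34.7% vs 57.9%), Hospital H has the higher rate every time. Pooled: 68.2% vs 64.5% — Hospital V has the higher rate overall. The two comparisons disagree.

yes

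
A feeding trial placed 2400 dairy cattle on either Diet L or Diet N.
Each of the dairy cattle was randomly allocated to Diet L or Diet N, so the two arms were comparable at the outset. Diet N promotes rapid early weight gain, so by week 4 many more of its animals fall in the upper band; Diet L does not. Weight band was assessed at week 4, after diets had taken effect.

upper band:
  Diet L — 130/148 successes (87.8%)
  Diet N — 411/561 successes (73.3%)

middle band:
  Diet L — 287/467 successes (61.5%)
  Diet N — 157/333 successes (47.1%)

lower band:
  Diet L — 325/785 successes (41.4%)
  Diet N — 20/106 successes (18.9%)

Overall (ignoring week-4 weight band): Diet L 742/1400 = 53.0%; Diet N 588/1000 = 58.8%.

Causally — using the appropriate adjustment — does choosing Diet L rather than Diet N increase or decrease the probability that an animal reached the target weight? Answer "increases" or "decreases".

decreases

Week-4 weight band lies on the pathway diet → week-4 weight band → outcome, so adjusting for it blocks the indirect effect. For the total causal effect of diet, use the unadjusted pooled rates.
Pooled: Diet L 53.0% vs Diet N 58.8%; Diet N is higher overall.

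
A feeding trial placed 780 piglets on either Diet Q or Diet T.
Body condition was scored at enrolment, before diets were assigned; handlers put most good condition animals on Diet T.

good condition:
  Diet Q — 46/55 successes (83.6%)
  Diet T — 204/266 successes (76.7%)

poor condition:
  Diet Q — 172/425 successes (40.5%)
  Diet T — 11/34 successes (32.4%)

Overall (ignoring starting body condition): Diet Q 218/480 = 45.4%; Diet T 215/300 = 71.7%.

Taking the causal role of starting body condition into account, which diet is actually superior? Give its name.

The stratified and pooled comparisons disagree (Diet Q wins within each starting body condition; Diet T wins overall), so the answer turns on the causal role of starting body condition.
Since starting body condition is a pre-existing factor (not a product of the diet) and it affects the outcome on its own, it is a confounder. The stratified rates, not the pooled rate, identify the causal effect.
Within each level — good condition: 83.6% vs 76.7%; poor condition: 40.5% vs 32.4% — Diet Q is higher every time.

Diet Q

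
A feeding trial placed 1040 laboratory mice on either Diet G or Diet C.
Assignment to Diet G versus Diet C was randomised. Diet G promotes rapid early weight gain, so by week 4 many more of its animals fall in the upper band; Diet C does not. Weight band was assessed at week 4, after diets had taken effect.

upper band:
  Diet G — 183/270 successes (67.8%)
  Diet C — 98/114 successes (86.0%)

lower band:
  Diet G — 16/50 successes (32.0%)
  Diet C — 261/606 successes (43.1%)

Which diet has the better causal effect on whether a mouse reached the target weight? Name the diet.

Diet G

Within every week-4 weight band level Diet C has the higher rate, yet pooled Diet G does — Simpson's reversal.
Week-4 weight band here is a post-treatment variable shaped by the diet; conditioning on it would introduce bias rather than remove it. The overall comparison is the causal one.
Pooled: Diet G 62.2% vs Diet C 49.9%; Diet G is higher overall.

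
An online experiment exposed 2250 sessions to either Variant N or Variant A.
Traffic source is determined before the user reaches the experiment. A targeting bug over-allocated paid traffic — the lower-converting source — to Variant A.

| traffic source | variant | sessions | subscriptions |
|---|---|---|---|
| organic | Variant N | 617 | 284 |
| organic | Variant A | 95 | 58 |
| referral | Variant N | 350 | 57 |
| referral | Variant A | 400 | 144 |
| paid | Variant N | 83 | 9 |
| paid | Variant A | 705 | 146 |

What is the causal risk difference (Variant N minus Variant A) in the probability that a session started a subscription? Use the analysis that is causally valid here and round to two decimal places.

-0.15

Variant A is higher inside every traffic source stratum but Variant N is higher in aggregate. Whether to stratify depends on how traffic source relates to the variant.
Traffic source differs across variants for reasons unrelated to any effect of the variant itself, and it separately predicts the outcome — a classic confounder. We must compare within traffic source levels.
Adjusting over the population distribution of traffic source: 0.316·(0.460−0.611) + 0.333·(0.163−0.360) + 0.350·(0.108−0.207) = -0.148.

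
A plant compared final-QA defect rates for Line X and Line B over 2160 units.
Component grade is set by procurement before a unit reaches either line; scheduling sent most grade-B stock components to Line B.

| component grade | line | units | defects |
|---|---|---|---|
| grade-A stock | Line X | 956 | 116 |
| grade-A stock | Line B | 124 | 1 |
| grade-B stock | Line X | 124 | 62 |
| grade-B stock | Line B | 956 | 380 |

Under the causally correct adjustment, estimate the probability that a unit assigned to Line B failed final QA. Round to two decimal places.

0.20

The component grade-specific comparison favours Line B throughout, but the pooled figures favour Line X. The question is whether to condition on component grade.
Since component grade is a pre-existing factor (not a product of the line) and it affects the outcome on its own, it is a confounder. The stratified rates, not the pooled rate, identify the causal effect.
Standardising Line B to the population component grade mix: 0.500·1/124 + 0.500·380/956 = 0.203.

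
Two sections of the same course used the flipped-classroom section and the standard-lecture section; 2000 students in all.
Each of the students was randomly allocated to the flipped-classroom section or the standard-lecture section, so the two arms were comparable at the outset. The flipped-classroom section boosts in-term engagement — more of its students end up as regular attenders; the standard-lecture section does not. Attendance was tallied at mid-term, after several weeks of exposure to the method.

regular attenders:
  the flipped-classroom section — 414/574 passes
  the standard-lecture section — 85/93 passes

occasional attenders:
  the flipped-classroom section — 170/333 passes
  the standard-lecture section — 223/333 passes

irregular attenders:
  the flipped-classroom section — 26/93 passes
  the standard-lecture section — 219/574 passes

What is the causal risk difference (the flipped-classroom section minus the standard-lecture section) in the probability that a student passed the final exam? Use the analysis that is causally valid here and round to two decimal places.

The mid-term attendance-specific comparison favours the standard-lecture section throughout, but the pooled figures favour the flipped-classroom section. The question is whether to condition on mid-term attendance.
Mid-term attendance here is a post-treatment variable shaped by the teaching method; conditioning on it would introduce bias rather than remove it. The overall comparison is the causal one.
The causal difference is the pooled difference: 0.610 − 0.527 = +0.083.

+0.08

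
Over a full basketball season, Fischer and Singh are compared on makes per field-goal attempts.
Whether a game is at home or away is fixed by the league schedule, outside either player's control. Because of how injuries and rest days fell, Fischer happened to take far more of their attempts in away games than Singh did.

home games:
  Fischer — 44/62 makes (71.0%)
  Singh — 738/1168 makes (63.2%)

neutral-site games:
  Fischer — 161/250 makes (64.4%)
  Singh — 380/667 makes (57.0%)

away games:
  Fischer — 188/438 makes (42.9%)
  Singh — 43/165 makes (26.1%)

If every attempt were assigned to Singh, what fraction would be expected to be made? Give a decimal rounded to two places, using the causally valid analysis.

Within every game venue level Fischer has the higher rate, yet pooled Singh does — Simpson's reversal.
The imbalance in game venue arose from how field-goal attempts were allocated, not from anything the player did; and game venue independently affects the outcome. The pooled gap is confounded — condition on game venue.
Standardising Singh to the population game venue mix: 0.447·738/1168 + 0.333·380/667 + 0.219·43/165 = 0.530.

0.53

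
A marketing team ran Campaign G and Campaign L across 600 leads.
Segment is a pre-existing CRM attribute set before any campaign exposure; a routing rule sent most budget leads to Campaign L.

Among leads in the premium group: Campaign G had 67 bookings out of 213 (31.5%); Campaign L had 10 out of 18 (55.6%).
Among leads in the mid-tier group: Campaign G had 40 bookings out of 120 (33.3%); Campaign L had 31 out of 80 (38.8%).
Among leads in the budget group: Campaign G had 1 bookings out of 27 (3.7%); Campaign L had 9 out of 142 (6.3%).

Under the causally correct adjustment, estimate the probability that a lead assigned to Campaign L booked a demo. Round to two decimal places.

Customer segment differs across campaigns for reasons unrelated to any effect of the campaign itself, and it separately predicts the outcome — a classic confounder. We must compare within customer segment levels.
Standardising Campaign L to the population customer segment mix: 0.385·10/18 + 0.333·31/80 + 0.282·9/142 = 0.361.

0.36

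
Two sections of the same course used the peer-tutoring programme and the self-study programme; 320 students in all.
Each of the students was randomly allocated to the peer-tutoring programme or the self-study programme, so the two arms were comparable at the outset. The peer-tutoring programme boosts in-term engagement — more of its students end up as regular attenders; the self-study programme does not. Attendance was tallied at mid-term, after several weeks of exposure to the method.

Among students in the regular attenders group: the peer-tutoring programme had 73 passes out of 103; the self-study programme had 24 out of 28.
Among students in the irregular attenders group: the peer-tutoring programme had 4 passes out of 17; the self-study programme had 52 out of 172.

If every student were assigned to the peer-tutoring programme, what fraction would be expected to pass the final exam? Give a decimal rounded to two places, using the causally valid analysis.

Mid-term attendance is recorded after the teaching method and is itself shifted by it — it sits on the causal path from teaching method to outcome. Conditioning on a mediator would strip out part of the effect we want; the pooled comparison gives the total causal effect.
So P(outcome | do(the peer-tutoring programme)) is just the pooled rate for the peer-tutoring programme: 77/120 = 0.642.

0.64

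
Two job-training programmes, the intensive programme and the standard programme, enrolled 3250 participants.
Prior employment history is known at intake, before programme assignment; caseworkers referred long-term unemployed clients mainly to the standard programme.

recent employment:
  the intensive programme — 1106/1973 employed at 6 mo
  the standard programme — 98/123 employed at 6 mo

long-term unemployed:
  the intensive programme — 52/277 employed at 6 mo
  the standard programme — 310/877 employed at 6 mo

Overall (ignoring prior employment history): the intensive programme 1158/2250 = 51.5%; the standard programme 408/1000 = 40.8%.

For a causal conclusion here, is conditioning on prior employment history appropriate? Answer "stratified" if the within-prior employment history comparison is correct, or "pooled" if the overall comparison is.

Prior employment history is set before the programme has any effect — it is not caused by the programme — and it independently drives the outcome. That makes it a confounder, so the causal comparison is within prior employment history levels.
Within each level — recent employment: 56.1% vs 79.7%; long-term unemployed: 18.8% vs 35.3% — the standard programme is higher every time.

stratified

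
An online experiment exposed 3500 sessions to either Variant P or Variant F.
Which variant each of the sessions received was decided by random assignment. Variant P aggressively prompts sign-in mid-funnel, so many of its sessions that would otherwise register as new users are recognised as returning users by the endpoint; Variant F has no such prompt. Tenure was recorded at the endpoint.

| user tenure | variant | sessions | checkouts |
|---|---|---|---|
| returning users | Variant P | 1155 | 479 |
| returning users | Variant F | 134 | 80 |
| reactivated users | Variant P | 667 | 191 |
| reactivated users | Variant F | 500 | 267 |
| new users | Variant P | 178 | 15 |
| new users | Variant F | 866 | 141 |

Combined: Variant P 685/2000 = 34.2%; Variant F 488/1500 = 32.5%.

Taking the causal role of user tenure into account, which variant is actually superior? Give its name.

Variant P

Variant F is higher inside every user tenure stratum but Variant P is higher in aggregate. Whether to stratify depends on how user tenure relates to the variant.
User tenure is downstream of the variant. One should not condition on a consequence of treatment, so the overall rates are the right comparison.
Pooled: Variant P 34.2% vs Variant F 32.5%; Variant P is higher overall.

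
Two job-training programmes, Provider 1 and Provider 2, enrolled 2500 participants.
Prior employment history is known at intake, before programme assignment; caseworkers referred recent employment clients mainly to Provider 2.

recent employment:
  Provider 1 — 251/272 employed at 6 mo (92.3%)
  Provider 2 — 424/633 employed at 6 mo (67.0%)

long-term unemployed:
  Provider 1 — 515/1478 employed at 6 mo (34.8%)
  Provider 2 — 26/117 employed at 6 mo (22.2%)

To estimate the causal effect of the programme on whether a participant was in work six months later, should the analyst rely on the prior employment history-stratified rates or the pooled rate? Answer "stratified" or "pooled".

stratified

Provider 1 is higher inside every prior employment history stratum but Provider 2 is higher in aggregate. Whether to stratify depends on how prior employment history relates to the programme.
Prior employment history is set before the programme has any effect — it is not caused by the programme — and it independently drives the outcome. That makes it a confounder, so the causal comparison is within prior employment history levels.
Within each level — recent employment: 92.3% vs 67.0%; long-term unemployed: 34.8% vs 22.2% — Provider 1 is higher every time.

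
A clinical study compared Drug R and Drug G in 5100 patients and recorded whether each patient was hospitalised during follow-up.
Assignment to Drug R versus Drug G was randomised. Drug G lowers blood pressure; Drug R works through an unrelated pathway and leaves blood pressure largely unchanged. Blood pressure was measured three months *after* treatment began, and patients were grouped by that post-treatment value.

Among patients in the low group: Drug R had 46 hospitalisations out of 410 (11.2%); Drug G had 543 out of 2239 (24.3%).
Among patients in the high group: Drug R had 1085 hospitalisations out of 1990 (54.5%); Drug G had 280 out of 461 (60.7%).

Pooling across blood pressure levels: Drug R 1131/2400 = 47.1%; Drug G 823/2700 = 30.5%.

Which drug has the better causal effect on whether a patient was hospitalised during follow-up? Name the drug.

Drug G

Stratifying would compare drugs among patients the drugs themselves sorted into blood pressure groups — a form of selection on an intermediate. The unconditioned pooled rates give the total causal effect.
Pooled: Drug R 47.1% vs Drug G 30.5%; Drug G is lower overall.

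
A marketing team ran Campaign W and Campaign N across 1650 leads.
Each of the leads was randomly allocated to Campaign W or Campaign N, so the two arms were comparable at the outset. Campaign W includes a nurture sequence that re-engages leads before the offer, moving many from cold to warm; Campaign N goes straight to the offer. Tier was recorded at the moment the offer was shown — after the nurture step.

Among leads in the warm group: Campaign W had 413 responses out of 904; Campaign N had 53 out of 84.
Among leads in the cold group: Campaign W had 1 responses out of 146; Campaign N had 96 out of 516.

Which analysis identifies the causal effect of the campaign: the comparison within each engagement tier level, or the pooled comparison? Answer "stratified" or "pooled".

Engagement tier is recorded after the campaign and is itself shifted by it — it sits on the causal path from campaign to outcome. Conditioning on a mediator would strip out part of the effect we want; the pooled comparison gives the total causal effect.
Pooled: Campaign W 39.4% vs Campaign N 24.8%; Campaign W is higher overall.

pooled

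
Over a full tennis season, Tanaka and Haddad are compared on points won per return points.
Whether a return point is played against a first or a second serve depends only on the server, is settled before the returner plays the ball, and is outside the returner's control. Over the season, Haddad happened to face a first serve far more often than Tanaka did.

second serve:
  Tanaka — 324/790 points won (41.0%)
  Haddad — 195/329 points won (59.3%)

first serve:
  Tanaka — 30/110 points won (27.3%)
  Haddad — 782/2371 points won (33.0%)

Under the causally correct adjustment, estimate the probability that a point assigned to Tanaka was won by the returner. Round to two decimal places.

Here serve type is a common cause — it drives both which player a case falls under and the outcome. The crude comparison mixes populations; the stratum-specific rates are the causally relevant ones.
Standardising Tanaka to the population serve type mix: 0.311·324/790 + 0.689·30/110 = 0.315.

0.32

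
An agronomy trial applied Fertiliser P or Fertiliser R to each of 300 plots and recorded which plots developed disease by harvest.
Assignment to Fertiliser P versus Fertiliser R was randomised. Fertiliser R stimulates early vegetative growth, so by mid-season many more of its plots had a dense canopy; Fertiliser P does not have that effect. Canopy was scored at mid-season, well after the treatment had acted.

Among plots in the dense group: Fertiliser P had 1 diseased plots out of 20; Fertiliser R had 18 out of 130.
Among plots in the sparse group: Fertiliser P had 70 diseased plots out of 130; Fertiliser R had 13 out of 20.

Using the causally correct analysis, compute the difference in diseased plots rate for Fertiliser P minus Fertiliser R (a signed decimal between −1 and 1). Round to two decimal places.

+0.27

Stratifying would compare fertilisers among plots the fertilisers themselves sorted into mid-season canopy groups — a form of selection on an intermediate. The unconditioned pooled rates give the total causal effect.
The causal difference is the pooled difference: 0.473 − 0.207 = +0.267.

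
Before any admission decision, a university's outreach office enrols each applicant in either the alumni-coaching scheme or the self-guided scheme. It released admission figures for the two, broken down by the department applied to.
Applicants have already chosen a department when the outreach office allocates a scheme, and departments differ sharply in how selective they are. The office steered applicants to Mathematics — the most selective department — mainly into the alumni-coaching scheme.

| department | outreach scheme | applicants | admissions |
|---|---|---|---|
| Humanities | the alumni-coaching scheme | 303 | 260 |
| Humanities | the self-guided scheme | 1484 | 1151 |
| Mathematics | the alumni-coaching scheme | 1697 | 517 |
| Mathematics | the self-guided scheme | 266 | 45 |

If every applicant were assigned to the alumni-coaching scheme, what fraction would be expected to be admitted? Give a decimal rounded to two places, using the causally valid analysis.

0.57

Department differs across outreach schemes for reasons unrelated to any effect of the outreach scheme itself, and it separately predicts the outcome — a classic confounder. We must compare within department levels.
Standardising the alumni-coaching scheme to the population department mix: 0.477·260/303 + 0.523·517/1697 = 0.568.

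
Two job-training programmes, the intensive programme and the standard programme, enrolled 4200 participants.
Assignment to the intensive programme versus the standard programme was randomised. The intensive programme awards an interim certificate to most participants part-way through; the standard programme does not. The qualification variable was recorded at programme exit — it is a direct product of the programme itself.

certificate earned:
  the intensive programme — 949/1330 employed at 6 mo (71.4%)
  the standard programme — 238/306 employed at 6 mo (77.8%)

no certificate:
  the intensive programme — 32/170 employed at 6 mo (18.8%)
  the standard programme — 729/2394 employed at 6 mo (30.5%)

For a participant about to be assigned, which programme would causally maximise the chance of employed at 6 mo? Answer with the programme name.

the intensive programme

The qualification attained during the programme-specific comparison favours the standard programme throughout, but the pooled figures favour the intensive programme. The question is whether to condition on qualification attained during the programme.
Qualification attained during the programme here is a post-treatment variable shaped by the programme; conditioning on it would introduce bias rather than remove it. The overall comparison is the causal one.
Pooled: the intensive programme 65.4% vs the standard programme 35.8%; the intensive programme is higher overall.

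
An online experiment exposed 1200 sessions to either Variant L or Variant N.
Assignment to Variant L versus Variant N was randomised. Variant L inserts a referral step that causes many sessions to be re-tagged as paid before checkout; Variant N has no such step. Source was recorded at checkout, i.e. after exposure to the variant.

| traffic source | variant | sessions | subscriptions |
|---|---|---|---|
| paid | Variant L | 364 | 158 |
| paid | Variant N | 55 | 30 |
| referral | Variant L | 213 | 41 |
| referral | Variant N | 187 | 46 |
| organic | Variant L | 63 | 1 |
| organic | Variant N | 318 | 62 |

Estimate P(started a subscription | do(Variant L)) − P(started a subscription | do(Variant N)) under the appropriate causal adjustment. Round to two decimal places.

The stratified and pooled comparisons disagree (Variant N wins within each traffic source; Variant L wins overall), so the answer turns on the causal role of traffic source.
The distribution of traffic source is itself part of what the variant does — it is an intermediate outcome. Holding it fixed would remove that part of the effect; the total effect is the pooled difference.
The causal difference is the pooled difference: 0.312 − 0.246 = +0.066.

+0.07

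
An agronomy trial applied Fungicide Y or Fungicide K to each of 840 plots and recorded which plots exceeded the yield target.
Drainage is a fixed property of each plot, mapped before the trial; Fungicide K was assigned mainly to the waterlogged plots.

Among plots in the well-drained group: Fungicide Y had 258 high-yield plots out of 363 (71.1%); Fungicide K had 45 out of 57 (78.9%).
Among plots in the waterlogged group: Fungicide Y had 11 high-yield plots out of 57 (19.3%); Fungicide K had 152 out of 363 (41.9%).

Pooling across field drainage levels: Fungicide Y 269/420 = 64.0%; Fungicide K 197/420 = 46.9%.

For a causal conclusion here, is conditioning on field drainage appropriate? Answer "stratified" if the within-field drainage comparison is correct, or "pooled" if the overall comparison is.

stratified

Since field drainage is a pre-existing factor (not a product of the fungicide) and it affects the outcome on its own, it is a confounder. The stratified rates, not the pooled rate, identify the causal effect.
Within each level — well-drained: 71.1% vs 78.9%; waterlogged: 19.3% vs 41.9% — Fungicide K is higher every time.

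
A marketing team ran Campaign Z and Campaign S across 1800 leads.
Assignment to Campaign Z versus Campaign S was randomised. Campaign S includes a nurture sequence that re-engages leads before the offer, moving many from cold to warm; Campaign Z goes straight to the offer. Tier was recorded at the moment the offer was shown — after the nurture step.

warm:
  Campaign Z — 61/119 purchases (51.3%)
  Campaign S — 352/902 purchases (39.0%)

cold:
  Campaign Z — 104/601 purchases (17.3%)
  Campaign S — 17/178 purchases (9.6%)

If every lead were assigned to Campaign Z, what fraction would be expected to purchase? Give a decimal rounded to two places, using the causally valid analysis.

Engagement tier is recorded after the campaign and is itself shifted by it — it sits on the causal path from campaign to outcome. Conditioning on a mediator would strip out part of the effect we want; the pooled comparison gives the total causal effect.
So P(outcome | do(Campaign Z)) is just the pooled rate for Campaign Z: 165/720 = 0.229.

0.23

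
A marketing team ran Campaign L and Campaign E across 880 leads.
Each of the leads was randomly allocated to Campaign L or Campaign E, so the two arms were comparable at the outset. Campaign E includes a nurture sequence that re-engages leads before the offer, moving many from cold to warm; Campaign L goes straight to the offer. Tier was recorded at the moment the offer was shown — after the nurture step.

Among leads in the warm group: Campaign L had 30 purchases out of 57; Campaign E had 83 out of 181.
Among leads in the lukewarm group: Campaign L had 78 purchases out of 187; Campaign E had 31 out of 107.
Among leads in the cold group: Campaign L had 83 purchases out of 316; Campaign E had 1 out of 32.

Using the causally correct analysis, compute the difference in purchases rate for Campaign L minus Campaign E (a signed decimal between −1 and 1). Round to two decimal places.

Engagement tier is recorded after the campaign and is itself shifted by it — it sits on the causal path from campaign to outcome. Conditioning on a mediator would strip out part of the effect we want; the pooled comparison gives the total causal effect.
The causal difference is the pooled difference: 0.341 − 0.359 = -0.018.

-0.02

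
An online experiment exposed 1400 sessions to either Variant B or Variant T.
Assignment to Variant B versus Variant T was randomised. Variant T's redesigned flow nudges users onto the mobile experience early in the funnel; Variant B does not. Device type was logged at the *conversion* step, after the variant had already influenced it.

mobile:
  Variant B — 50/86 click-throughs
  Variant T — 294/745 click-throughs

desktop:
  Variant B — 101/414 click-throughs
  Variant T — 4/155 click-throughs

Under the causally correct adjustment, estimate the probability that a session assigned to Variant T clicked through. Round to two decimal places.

0.33

Within every device type level Variant B has the higher rate, yet pooled Variant T does — Simpson's reversal.
Device type is recorded after the variant and is itself shifted by it — it sits on the causal path from variant to outcome. Conditioning on a mediator would strip out part of the effect we want; the pooled comparison gives the total causal effect.
So P(outcome | do(Variant T)) is just the pooled rate for Variant T: 298/900 = 0.331.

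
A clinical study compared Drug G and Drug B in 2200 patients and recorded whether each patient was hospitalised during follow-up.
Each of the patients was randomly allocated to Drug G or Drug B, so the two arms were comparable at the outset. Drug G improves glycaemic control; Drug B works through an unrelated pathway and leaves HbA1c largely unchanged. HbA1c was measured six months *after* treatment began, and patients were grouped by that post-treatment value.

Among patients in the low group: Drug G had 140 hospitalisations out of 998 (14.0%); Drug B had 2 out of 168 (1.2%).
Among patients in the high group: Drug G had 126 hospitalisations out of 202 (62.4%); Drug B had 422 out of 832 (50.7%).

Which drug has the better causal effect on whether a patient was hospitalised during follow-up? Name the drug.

Drug G

HbA1c is recorded after the drug and is itself shifted by it — it sits on the causal path from drug to outcome. Conditioning on a mediator would strip out part of the effect we want; the pooled comparison gives the total causal effect.
Pooled: Drug G 22.2% vs Drug B 42.4%; Drug G is lower overall.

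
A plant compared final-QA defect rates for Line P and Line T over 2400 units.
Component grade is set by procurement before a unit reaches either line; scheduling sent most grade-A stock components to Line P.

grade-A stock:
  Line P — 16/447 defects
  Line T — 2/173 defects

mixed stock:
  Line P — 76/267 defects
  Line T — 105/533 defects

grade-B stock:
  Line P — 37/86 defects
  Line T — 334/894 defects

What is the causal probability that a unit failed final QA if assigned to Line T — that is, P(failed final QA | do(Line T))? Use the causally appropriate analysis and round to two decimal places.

The stratified and pooled comparisons disagree (Line T wins within each component grade; Line P wins overall), so the answer turns on the causal role of component grade.
Since component grade is a pre-existing factor (not a product of the line) and it affects the outcome on its own, it is a confounder. The stratified rates, not the pooled rate, identify the causal effect.
Standardising Line T to the population component grade mix: 0.258·2/173 + 0.333·105/533 + 0.408·334/894 = 0.221.

0.22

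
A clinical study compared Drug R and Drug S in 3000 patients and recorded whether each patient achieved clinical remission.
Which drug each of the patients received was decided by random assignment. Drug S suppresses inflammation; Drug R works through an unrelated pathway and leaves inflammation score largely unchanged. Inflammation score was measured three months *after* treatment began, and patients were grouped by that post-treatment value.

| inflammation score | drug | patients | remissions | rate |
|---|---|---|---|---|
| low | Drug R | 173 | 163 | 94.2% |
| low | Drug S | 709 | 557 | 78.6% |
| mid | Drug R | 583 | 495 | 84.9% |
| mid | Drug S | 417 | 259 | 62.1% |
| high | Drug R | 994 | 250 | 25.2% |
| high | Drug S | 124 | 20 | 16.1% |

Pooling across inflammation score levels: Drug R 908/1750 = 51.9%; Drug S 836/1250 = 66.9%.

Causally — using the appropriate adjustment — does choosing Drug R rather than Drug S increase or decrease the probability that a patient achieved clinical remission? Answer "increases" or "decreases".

Inflammation score is downstream of the drug. One should not condition on a consequence of treatment, so the overall rates are the right comparison.
Pooled: Drug R 51.9% vs Drug S 66.9%; Drug S is higher overall.

decreases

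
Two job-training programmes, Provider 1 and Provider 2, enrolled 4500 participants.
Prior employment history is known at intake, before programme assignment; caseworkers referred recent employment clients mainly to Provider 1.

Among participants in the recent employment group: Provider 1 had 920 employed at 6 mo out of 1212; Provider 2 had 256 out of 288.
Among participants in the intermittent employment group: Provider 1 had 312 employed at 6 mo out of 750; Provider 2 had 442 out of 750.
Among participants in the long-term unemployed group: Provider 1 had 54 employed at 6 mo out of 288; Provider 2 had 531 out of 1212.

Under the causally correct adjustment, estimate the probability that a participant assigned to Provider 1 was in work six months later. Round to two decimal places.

0.45

Prior employment history differs across programmes for reasons unrelated to any effect of the programme itself, and it separately predicts the outcome — a classic confounder. We must compare within prior employment history levels.
Standardising Provider 1 to the population prior employment history mix: 0.333·920/1212 + 0.333·312/750 + 0.333·54/288 = 0.454.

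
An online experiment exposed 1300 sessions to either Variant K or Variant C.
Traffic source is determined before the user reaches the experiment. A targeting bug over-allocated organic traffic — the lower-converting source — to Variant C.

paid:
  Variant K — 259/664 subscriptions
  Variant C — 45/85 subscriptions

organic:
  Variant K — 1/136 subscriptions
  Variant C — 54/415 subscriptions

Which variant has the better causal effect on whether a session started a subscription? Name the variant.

Traffic source is set before the variant has any effect — it is not caused by the variant — and it independently drives the outcome. That makes it a confounder, so the causal comparison is within traffic source levels.
Within each level — paid: 39.0% vs 52.9%; organic: 0.7% vs 13.0% — Variant C is higher every time.

Variant C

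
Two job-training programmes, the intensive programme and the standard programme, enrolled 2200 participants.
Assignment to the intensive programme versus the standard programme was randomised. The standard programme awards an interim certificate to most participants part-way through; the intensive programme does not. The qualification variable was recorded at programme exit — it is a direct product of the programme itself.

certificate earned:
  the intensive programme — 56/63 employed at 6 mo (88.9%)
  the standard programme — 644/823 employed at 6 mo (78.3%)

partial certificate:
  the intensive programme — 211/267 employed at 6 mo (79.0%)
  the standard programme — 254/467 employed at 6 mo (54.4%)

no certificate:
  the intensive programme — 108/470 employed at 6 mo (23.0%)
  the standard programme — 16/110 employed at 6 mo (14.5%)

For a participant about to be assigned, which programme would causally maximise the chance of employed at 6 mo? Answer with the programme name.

Stratifying would compare programmes among participants the programmes themselves sorted into qualification attained during the programme groups — a form of selection on an intermediate. The unconditioned pooled rates give the total causal effect.
Pooled: the intensive programme 46.9% vs the standard programme 65.3%; the standard programme is higher overall.

the standard programme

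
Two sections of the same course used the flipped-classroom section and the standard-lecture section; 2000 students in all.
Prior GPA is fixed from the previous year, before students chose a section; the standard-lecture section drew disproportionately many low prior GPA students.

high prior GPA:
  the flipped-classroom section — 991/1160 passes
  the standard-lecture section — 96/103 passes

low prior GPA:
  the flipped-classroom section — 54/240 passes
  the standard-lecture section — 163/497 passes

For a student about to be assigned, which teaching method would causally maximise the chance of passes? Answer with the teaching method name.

the standard-lecture section

Here prior GPA band is a common cause — it drives both which teaching method a case falls under and the outcome. The crude comparison mixes populations; the stratum-specific rates are the causally relevant ones.
Within each level — high prior GPA: 85.4% vs 93.2%; low prior GPA: 22.5% vs 32.8% — the standard-lecture section is higher every time.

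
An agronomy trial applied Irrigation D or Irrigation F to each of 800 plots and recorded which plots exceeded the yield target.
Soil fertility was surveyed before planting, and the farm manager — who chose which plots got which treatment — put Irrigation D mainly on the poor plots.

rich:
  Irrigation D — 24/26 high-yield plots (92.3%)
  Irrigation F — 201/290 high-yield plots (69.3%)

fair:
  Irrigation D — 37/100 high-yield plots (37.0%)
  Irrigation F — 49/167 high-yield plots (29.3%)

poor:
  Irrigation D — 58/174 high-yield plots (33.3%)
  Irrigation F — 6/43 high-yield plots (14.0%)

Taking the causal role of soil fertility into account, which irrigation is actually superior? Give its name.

Irrigation D

Here soil fertility is a common cause — it drives both which irrigation a case falls under and the outcome. The crude comparison mixes populations; the stratum-specific rates are the causally relevant ones.
Within each level — rich: 92.3% vs 69.3%; fair: 37.0% vs 29.3%; poor: 33.3% vs 14.0% — Irrigation D is higher every time.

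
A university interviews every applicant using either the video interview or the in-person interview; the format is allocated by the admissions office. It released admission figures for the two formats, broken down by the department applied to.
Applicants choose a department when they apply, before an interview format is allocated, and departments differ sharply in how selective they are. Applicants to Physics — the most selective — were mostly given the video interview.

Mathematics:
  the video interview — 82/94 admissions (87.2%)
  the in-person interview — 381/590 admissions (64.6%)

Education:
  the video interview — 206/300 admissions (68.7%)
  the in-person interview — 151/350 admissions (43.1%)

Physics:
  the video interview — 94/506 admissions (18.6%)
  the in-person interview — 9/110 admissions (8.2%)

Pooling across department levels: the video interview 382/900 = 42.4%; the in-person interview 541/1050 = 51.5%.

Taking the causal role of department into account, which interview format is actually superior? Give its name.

the video interview

Since department is a pre-existing factor (not a product of the interview format) and it affects the outcome on its own, it is a confounder. The stratified rates, not the pooled rate, identify the causal effect.
Within each level — Mathematics: 87.2% vs 64.6%; Education: 68.7% vs 43.1%; Physics: 18.6% vs 8.2% — the video interview is higher every time.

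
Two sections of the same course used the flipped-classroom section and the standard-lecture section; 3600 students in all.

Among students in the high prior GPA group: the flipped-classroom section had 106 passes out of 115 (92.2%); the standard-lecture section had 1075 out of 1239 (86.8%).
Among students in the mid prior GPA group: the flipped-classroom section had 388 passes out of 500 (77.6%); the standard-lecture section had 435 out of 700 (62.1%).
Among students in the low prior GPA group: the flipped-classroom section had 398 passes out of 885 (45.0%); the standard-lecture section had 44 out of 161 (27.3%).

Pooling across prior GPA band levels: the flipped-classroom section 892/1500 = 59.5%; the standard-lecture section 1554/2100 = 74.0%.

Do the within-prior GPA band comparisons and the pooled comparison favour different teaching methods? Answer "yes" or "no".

Within each prior GPA band level (high prior GPA 92.2% vs 86.8%; mid prior GPA 77.6% vs 62.1%; low prior GPA 45.0% vs 27.3%), the flipped-classroom section has the higher rate every time. Pooled: 59.5% vs 74.0% — the standard-lecture section has the higher rate overall. The two comparisons disagree.

yes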